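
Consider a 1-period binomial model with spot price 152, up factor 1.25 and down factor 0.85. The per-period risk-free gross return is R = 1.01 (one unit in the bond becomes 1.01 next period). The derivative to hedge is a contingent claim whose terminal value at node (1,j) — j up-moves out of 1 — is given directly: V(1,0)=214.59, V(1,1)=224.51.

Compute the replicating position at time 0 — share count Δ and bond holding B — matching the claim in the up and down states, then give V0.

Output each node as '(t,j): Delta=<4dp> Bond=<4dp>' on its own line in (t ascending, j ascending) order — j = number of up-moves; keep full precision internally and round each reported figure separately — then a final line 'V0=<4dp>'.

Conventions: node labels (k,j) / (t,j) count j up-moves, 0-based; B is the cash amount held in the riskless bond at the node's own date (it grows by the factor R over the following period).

(0,0): Delta=0.1632 Bond=191.5941
V0=216.3941

Arbitrage-free pricing uses the up-move probability p* = (R−d)/(u−d) = 0.4000, discounting each step at R = 1.01.
At maturity the claim pays: V(1,0)=214.5900, V(1,1)=224.5100
  t=0,j=0: stock 152.0000 → up 190.0000 (V=224.5100), down 129.2000 (V=214.5900). Price 216.3941; hedge Δ=0.1632, bond B=191.5941.
As a check, the time-0 holding Δ(0,0)·S0 + B(0,0) comes to 216.3941 — exactly V0.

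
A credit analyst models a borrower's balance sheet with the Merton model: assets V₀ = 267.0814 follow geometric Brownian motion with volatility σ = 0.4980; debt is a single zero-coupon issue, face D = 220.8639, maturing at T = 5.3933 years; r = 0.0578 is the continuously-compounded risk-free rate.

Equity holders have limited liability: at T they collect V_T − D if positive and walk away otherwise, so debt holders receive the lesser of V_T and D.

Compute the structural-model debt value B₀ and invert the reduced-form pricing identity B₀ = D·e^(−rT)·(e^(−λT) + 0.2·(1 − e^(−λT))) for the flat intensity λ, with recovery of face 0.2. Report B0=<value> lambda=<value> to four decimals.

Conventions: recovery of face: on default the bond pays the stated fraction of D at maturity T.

Apply the equity-as-call identities (strike 220.8639, horizon 5.3933 years):
d₁ = [ln(V₀/D) + (r + σ²/2)T] / (σ√T)
   = [ln(267.0814/220.8639) + (0.0578 + 0.5·0.4980²)·5.3933] / (0.4980·√5.3933)
   = [0.190007 + 0.980513] / 1.156529 = 1.012097
d₂ = d₁ − σ√T = 1.012097 − 1.156529 = -0.144433
N(d₁) = 0.844254,  N(d₂) = 0.442579,  e^(−rT) = 0.732177
E₀ = V₀·N(d₁) − D·e^(−rT)·N(d₂)
   = 267.0814·0.844254 − 220.8639·0.732177·0.442579 = 153.914375
B₀ = V₀ − E₀ = 267.0814 − 153.914375 = 113.167025
e^(−λT) = (B₀·e^(rT)/D − 0.2)/(1 − 0.2) = (113.1670·1.365790/220.8639 − 0.2)/0.8 = 0.62475994
λ = −ln(0.62475994)/5.3933 = 0.087217

B0=113.1670 lambda=0.0872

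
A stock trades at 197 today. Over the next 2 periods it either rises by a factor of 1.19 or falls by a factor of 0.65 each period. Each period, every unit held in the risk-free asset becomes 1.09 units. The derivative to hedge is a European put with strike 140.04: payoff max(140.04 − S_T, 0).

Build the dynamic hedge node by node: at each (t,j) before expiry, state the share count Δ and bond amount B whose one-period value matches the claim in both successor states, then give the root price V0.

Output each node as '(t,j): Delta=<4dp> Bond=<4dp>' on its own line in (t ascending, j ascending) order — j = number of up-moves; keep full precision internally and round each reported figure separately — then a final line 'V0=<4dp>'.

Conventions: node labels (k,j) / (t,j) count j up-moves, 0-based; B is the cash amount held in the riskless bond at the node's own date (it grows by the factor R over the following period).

(0,0): Delta=-0.0907 Bond=19.5125
(1,0): Delta=-0.8215 Bond=114.8504
(1,1): Delta=0.0000 Bond=0.0000
V0=1.6397

Arbitrage-free pricing uses the up-move probability p* = (R−d)/(u−d) = 0.8148, discounting each step at R = 1.09.
Terminal payoffs: V(2,0)=56.8075, V(2,1)=0.0000, V(2,2)=0.0000
Node (1,0) S=128.0500: V=(p*·0.0000+(1−p*)·56.8075)/1.09=9.6513; Δ=(0.0000−56.8075)/(152.3795−83.2325)=-0.8215; B=V−Δ·S=114.8504
Node (1,1) S=234.4300: V=(p*·0.0000+(1−p*)·0.0000)/1.09=0.0000; Δ=(0.0000−0.0000)/(278.9717−152.3795)=0.0000; B=V−Δ·S=0.0000
Node (0,0) S=197.0000: V=(p*·0.0000+(1−p*)·9.6513)/1.09=1.6397; Δ=(0.0000−9.6513)/(234.4300−128.0500)=-0.0907; B=V−Δ·S=19.5125
Verification: the root portfolio costs Δ(0,0)·S0 + B(0,0) = 1.6397, matching V0.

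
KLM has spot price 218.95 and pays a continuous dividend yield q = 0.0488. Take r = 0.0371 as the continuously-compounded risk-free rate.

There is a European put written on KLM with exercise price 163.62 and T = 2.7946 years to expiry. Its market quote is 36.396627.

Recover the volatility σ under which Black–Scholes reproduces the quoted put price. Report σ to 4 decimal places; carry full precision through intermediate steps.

At σ = 0.5090 the Black–Scholes value reproduces the quote:
σ√T = 0.509·√2.7946 = 0.850898
d₁ = (ln(S/K) + (r−q+σ²/2)T) / (σ√T) = (ln(218.95/163.62) + (0.0371−0.0488+0.509²/2)·2.7946) / 0.850898 = (0.291297 + 0.329317) / 0.850898 = 0.729363
d₂ = d₁ − σ√T = 0.729363 − 0.850898 = -0.121535
e^{−rT} = 0.901514
e^{−qT} = 0.872514
N(−d₁) = 0.232890,  N(−d₂) = 0.548366
V = K·e^{−rT}·N(−d₂) − S·e^{−qT}·N(−d₁) = 80.887182 − 44.490555 = 36.396627 (the quoted price), and the Black–Scholes price is strictly increasing in σ, so σ is unique

sigma = 0.5090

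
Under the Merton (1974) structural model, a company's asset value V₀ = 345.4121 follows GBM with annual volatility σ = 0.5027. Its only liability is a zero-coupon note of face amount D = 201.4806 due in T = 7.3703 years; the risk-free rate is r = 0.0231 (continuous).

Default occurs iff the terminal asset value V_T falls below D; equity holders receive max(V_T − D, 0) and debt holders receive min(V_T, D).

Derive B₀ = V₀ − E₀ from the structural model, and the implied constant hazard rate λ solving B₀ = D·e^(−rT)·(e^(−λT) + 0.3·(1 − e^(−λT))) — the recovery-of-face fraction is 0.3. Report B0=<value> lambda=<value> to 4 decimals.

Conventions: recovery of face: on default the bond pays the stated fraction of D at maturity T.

B0=113.5970 lambda=0.0871

Apply the equity-as-call identities (strike 201.4806, horizon 7.3703 years):
d₁ = [ln(V₀/D) + (r + σ²/2)T] / (σ√T)
   = [ln(345.4121/201.4806) + (0.0231 + 0.5·0.5027²)·7.3703] / (0.5027·√7.3703)
   = [0.539045 + 1.101518] / 1.364745 = 1.202103
d₂ = d₁ − σ√T = 1.202103 − 1.364745 = -0.162642
N(d₁) = 0.885338,  N(d₂) = 0.435400,  e^(−rT) = 0.843451
E₀ = V₀·N(d₁) − D·e^(−rT)·N(d₂)
   = 345.4121·0.885338 − 201.4806·0.843451·0.435400 = 231.815074
B₀ = V₀ − E₀ = 345.4121 − 231.815074 = 113.597026
e^(−λT) = (B₀·e^(rT)/D − 0.3)/(1 − 0.3) = (113.5970·1.185606/201.4806 − 0.3)/0.7 = 0.52636823
λ = −ln(0.52636823)/7.3703 = 0.087073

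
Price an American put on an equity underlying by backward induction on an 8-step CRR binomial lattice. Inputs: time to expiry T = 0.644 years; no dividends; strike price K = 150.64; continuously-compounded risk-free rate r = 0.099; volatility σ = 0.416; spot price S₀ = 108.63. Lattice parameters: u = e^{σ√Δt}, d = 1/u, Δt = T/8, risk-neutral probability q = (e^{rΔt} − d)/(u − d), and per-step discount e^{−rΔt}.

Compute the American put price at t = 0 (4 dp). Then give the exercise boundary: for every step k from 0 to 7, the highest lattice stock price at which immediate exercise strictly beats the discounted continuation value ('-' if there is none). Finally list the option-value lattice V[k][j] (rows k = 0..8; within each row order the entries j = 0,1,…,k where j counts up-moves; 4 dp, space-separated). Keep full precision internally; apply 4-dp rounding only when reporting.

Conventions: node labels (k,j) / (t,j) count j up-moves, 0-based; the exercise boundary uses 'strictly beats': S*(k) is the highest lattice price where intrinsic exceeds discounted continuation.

price = 42.2310
boundary = - 96.5362 108.6300 96.5362 108.6300 96.5362 108.6300 122.2389
tree:
42.2310
54.1038 31.2327
64.8512 42.0100 21.1364
74.4021 54.1038 30.3668 12.4004
82.8897 64.8512 42.0100 19.4059 5.7123
90.4324 74.4021 54.1038 29.2557 10.0337 1.5560
97.1353 82.8897 64.8512 42.0100 17.1853 3.1644 0.0000
103.0920 90.4324 74.4021 54.1038 28.4011 6.4353 0.0000 0.0000
108.3855 97.1353 82.8897 64.8512 42.0100 13.0873 0.0000 0.0000 0.0000

Δt=0.08050, u=1.12528, d=0.88867, q=0.50434, disc=e^(-rΔt)=0.99206
k=8 terminal: V=max(K-S,0) → 108.3855 97.1353 82.8897 64.8512 42.0100 13.0873 0.0000 0.0000 0.0000
k=7: j=0 S=47.5480 intr=103.0920 cont=101.8962 V=103.0920[EX]; j=1 S=60.2076 intr=90.4324 cont=89.2366 V=90.4324[EX]; j=2 S=76.2379 intr=74.4021 cont=73.2064 V=74.4021[EX]; j=3 S=96.5362 intr=54.1038 cont=52.9081 V=54.1038[EX]; j=4 S=122.2389 intr=28.4011 cont=27.2053 V=28.4011[EX]; j=5 S=154.7849 intr=0.0000 cont=6.4353 V=6.4353[hold]; j=6 S=195.9964 intr=0.0000 cont=0.0000 V=0.0000[hold]; j=7 S=248.1803 intr=0.0000 cont=0.0000 V=0.0000[hold]  S*(7)=122.2389
k=6: j=0 S=53.5047 intr=97.1353 cont=95.9395 V=97.1353[EX]; j=1 S=67.7503 intr=82.8897 cont=81.6939 V=82.8897[EX]; j=2 S=85.7888 intr=64.8512 cont=63.6555 V=64.8512[EX]; j=3 S=108.6300 intr=42.0100 cont=40.8142 V=42.0100[EX]; j=4 S=137.5527 intr=13.0873 cont=17.1853 V=17.1853[hold]; j=5 S=174.1760 intr=0.0000 cont=3.1644 V=3.1644[hold]; j=6 S=220.5503 intr=0.0000 cont=0.0000 V=0.0000[hold]  S*(6)=108.6300
k=5: j=0 S=60.2076 intr=90.4324 cont=89.2366 V=90.4324[EX]; j=1 S=76.2379 intr=74.4021 cont=73.2064 V=74.4021[EX]; j=2 S=96.5362 intr=54.1038 cont=52.9081 V=54.1038[EX]; j=3 S=122.2389 intr=28.4011 cont=29.2557 V=29.2557[hold]; j=4 S=154.7849 intr=0.0000 cont=10.0337 V=10.0337[hold]; j=5 S=195.9964 intr=0.0000 cont=1.5560 V=1.5560[hold]  S*(5)=96.5362
k=4: j=0 S=67.7503 intr=82.8897 cont=81.6939 V=82.8897[EX]; j=1 S=85.7888 intr=64.8512 cont=63.6555 V=64.8512[EX]; j=2 S=108.6300 intr=42.0100 cont=41.2419 V=42.0100[EX]; j=3 S=137.5527 intr=13.0873 cont=19.4059 V=19.4059[hold]; j=4 S=174.1760 intr=0.0000 cont=5.7123 V=5.7123[hold]  S*(4)=108.6300
k=3: j=0 S=76.2379 intr=74.4021 cont=73.2064 V=74.4021[EX]; j=1 S=96.5362 intr=54.1038 cont=52.9081 V=54.1038[EX]; j=2 S=122.2389 intr=28.4011 cont=30.3668 V=30.3668[hold]; j=3 S=154.7849 intr=0.0000 cont=12.4004 V=12.4004[hold]  S*(3)=96.5362
k=2: j=0 S=85.7888 intr=64.8512 cont=63.6555 V=64.8512[EX]; j=1 S=108.6300 intr=42.0100 cont=41.7978 V=42.0100[EX]; j=2 S=137.5527 intr=13.0873 cont=21.1364 V=21.1364[hold]  S*(2)=108.6300
k=1: j=0 S=96.5362 intr=54.1038 cont=52.9081 V=54.1038[EX]; j=1 S=122.2389 intr=28.4011 cont=31.2327 V=31.2327[hold]  S*(1)=96.5362
k=0: j=0 S=108.6300 intr=42.0100 cont=42.2310 V=42.2310[hold]  S*(0)=-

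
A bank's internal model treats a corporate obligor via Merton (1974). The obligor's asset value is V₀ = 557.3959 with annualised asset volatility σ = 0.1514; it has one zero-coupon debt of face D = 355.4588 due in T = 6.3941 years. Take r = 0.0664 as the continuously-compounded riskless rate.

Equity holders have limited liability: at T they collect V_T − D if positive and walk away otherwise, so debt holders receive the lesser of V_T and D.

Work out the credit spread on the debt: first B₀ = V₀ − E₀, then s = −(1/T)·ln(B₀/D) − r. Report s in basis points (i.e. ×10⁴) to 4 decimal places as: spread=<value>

spread=3.5075

Work the structural quantities from V₀ = 557.3959 against face 355.4588:
d₁ = [ln(V₀/D) + (r + σ²/2)T] / (σ√T)
   = [ln(557.3959/355.4588) + (0.0664 + 0.5·0.1514²)·6.3941] / (0.1514·√6.3941)
   = [0.449866 + 0.497851] / 0.382838 = 2.475502
d₂ = d₁ − σ√T = 2.475502 − 0.382838 = 2.092663
N(d₁) = 0.993348,  N(d₂) = 0.981810,  e^(−rT) = 0.654052
E₀ = V₀·N(d₁) − D·e^(−rT)·N(d₂)
   = 557.3959·0.993348 − 355.4588·0.654052·0.981810 = 325.428145
B₀ = V₀ − E₀ = 557.3959 − 325.428145 = 231.967755
spread = −(1/T)·ln(B₀/D) − r = −(1/6.3941)·ln(231.967755/355.4588) − 0.0664 = 0.00035075
in basis points: 0.00035075 × 10⁴ = 3.5075 bp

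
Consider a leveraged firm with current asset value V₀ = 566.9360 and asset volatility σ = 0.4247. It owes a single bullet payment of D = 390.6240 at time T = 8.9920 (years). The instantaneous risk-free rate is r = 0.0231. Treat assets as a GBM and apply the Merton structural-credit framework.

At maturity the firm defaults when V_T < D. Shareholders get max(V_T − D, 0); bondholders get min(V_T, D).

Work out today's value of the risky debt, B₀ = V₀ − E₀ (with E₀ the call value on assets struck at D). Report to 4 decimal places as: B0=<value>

Apply the equity-as-call identities (strike 390.6240, horizon 8.9920 years):
d₁ = [ln(V₀/D) + (r + σ²/2)T] / (σ√T)
   = [ln(566.9360/390.6240) + (0.0231 + 0.5·0.4247²)·8.9920] / (0.4247·√8.9920)
   = [0.372501 + 1.018659] / 1.273534 = 1.092362
d₂ = d₁ − σ√T = 1.092362 − 1.273534 = -0.181171
N(d₁) = 0.862663,  N(d₂) = 0.428117,  e^(−rT) = 0.812438
E₀ = V₀·N(d₁) − D·e^(−rT)·N(d₂)
   = 566.9360·0.862663 − 390.6240·0.812438·0.428117 = 353.208557
B₀ = V₀ − E₀ = 566.9360 − 353.208557 = 213.727443

B0=213.7274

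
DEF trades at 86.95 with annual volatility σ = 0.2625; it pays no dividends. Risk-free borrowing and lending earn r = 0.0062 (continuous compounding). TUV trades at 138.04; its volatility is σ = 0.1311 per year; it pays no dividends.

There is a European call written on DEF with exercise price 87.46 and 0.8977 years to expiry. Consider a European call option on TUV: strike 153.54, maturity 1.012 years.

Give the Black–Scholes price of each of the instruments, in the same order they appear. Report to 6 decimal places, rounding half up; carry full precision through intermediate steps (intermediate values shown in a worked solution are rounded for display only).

[DEF call K=87.46]
σ√T = 0.2625·√0.8977 = 0.248711
d₁ = (ln(S/K) + (r+σ²/2)T) / (σ√T) = (ln(86.95/87.46) + (0.0062+0.2625²/2)·0.8977) / 0.248711 = (-0.005848 + 0.036494) / 0.248711 = 0.123219
d₂ = d₁ − σ√T = 0.123219 − 0.248711 = -0.125492
e^{−rT} = 0.994450
N(d₁) = 0.549033,  N(d₂) = 0.450067
price = S·N(d₁) − K·e^{−rT}·N(d₂) = 47.738446 − 39.144401 = 8.594044
[TUV call K=153.54]
σ√T = 0.1311·√1.012 = 0.131884
d₁ = (ln(S/K) + (r+σ²/2)T) / (σ√T) = (ln(138.04/153.54) + (0.0062+0.1311²/2)·1.012) / 0.131884 = (-0.106418 + 0.014971) / 0.131884 = -0.693384
d₂ = d₁ − σ√T = -0.693384 − 0.131884 = -0.825269
e^{−rT} = 0.993745
N(d₁) = 0.244034,  N(d₂) = 0.204610
price = S·N(d₁) − K·e^{−rT}·N(d₂) = 33.686475 − 31.219248 = 2.467226

price(DEF call K=87.46) = 8.594044
price(TUV call K=153.54) = 2.467226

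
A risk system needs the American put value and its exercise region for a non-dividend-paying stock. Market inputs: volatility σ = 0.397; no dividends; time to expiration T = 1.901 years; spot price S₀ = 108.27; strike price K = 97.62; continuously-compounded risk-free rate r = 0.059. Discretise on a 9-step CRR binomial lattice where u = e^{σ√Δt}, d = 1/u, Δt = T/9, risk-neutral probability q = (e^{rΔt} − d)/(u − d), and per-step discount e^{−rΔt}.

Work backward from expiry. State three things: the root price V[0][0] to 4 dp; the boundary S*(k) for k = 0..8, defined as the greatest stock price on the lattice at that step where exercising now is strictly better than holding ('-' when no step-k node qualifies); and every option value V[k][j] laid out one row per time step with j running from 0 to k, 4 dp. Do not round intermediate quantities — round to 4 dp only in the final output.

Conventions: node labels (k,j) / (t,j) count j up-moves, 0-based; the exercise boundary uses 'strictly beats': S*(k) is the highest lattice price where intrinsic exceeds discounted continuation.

Δt=0.21122, u=1.20016, d=0.83322, q=0.48869, disc=e^(-rΔt)=0.98762
k=9 terminal: V=max(K-S,0) → 76.6621 67.4324 54.1382 34.9892 7.4072 0.0000 0.0000 0.0000 0.0000 0.0000
k=8: j=0 S=25.1529 intr=72.4671 cont=71.2581 V=72.4671[EX]; j=1 S=36.2300 intr=61.3900 cont=60.1810 V=61.3900[EX]; j=2 S=52.1853 intr=45.4347 cont=44.2257 V=45.4347[EX]; j=3 S=75.1671 intr=22.4529 cont=21.2438 V=22.4529[EX]; j=4 S=108.2700 intr=0.0000 cont=3.7405 V=3.7405[hold]; j=5 S=155.9510 intr=0.0000 cont=0.0000 V=0.0000[hold]; j=6 S=224.6303 intr=0.0000 cont=0.0000 V=0.0000[hold]; j=7 S=323.5551 intr=0.0000 cont=0.0000 V=0.0000[hold]; j=8 S=466.0455 intr=0.0000 cont=0.0000 V=0.0000[hold]  S*(8)=75.1671
k=7: j=0 S=30.1876 intr=67.4324 cont=66.2234 V=67.4324[EX]; j=1 S=43.4818 intr=54.1382 cont=52.9291 V=54.1382[EX]; j=2 S=62.6308 intr=34.9892 cont=33.7802 V=34.9892[EX]; j=3 S=90.2128 intr=7.4072 cont=13.1436 V=13.1436[hold]; j=4 S=129.9416 intr=0.0000 cont=1.8889 V=1.8889[hold]; j=5 S=187.1665 intr=0.0000 cont=0.0000 V=0.0000[hold]; j=6 S=269.5928 intr=0.0000 cont=0.0000 V=0.0000[hold]; j=7 S=388.3187 intr=0.0000 cont=0.0000 V=0.0000[hold]  S*(7)=62.6308
k=6: j=0 S=36.2300 intr=61.3900 cont=60.1810 V=61.3900[EX]; j=1 S=52.1853 intr=45.4347 cont=44.2257 V=45.4347[EX]; j=2 S=75.1671 intr=22.4529 cont=24.0124 V=24.0124[hold]; j=3 S=108.2700 intr=0.0000 cont=7.5489 V=7.5489[hold]; j=4 S=155.9510 intr=0.0000 cont=0.9538 V=0.9538[hold]; j=5 S=224.6303 intr=0.0000 cont=0.0000 V=0.0000[hold]; j=6 S=323.5551 intr=0.0000 cont=0.0000 V=0.0000[hold]  S*(6)=52.1853
k=5: j=0 S=43.4818 intr=54.1382 cont=52.9291 V=54.1382[EX]; j=1 S=62.6308 intr=34.9892 cont=34.5329 V=34.9892[EX]; j=2 S=90.2128 intr=7.4072 cont=15.7692 V=15.7692[hold]; j=3 S=129.9416 intr=0.0000 cont=4.2724 V=4.2724[hold]; j=4 S=187.1665 intr=0.0000 cont=0.4817 V=0.4817[hold]; j=5 S=269.5928 intr=0.0000 cont=0.0000 V=0.0000[hold]  S*(5)=62.6308
k=4: j=0 S=52.1853 intr=45.4347 cont=44.2257 V=45.4347[EX]; j=1 S=75.1671 intr=22.4529 cont=25.2796 V=25.2796[hold]; j=2 S=108.2700 intr=0.0000 cont=10.0251 V=10.0251[hold]; j=3 S=155.9510 intr=0.0000 cont=2.3900 V=2.3900[hold]; j=4 S=224.6303 intr=0.0000 cont=0.2432 V=0.2432[hold]  S*(4)=52.1853
k=3: j=0 S=62.6308 intr=34.9892 cont=35.1445 V=35.1445[hold]; j=1 S=90.2128 intr=7.4072 cont=17.6042 V=17.6042[hold]; j=2 S=129.9416 intr=0.0000 cont=6.2160 V=6.2160[hold]; j=3 S=187.1665 intr=0.0000 cont=1.3243 V=1.3243[hold]  S*(3)=-
k=2: j=0 S=75.1671 intr=22.4529 cont=26.2437 V=26.2437[hold]; j=1 S=108.2700 intr=0.0000 cont=11.8898 V=11.8898[hold]; j=2 S=155.9510 intr=0.0000 cont=3.7781 V=3.7781[hold]  S*(2)=-
k=1: j=0 S=90.2128 intr=7.4072 cont=18.9910 V=18.9910[hold]; j=1 S=129.9416 intr=0.0000 cont=7.8276 V=7.8276[hold]  S*(1)=-
k=0: j=0 S=108.2700 intr=0.0000 cont=13.3679 V=13.3679[hold]  S*(0)=-

price = 13.3679
boundary = - - - - 52.1853 62.6308 52.1853 62.6308 75.1671
tree:
13.3679
18.9910 7.8276
26.2437 11.8898 3.7781
35.1445 17.6042 6.2160 1.3243
45.4347 25.2796 10.0251 2.3900 0.2432
54.1382 34.9892 15.7692 4.2724 0.4817 0.0000
61.3900 45.4347 24.0124 7.5489 0.9538 0.0000 0.0000
67.4324 54.1382 34.9892 13.1436 1.8889 0.0000 0.0000 0.0000
72.4671 61.3900 45.4347 22.4529 3.7405 0.0000 0.0000 0.0000 0.0000
76.6621 67.4324 54.1382 34.9892 7.4072 0.0000 0.0000 0.0000 0.0000 0.0000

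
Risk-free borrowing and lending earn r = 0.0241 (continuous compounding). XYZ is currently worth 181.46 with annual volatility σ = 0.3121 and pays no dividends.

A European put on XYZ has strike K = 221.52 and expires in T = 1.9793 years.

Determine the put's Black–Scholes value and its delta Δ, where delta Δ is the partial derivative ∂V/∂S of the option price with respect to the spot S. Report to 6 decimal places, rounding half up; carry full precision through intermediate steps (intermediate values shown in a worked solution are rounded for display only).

σ√T = 0.3121·√1.9793 = 0.439086
d₁ = (ln(S/K) + (r+σ²/2)T) / (σ√T) = (ln(181.46/221.52) + (0.0241+0.3121²/2)·1.9793) / 0.439086 = (-0.199478 + 0.144099) / 0.439086 = -0.126122
d₂ = d₁ − σ√T = -0.126122 − 0.439086 = -0.565208
e^{−rT} = 0.953419
N(−d₁) = 0.550182,  N(−d₂) = 0.714034
Put price V = K·e^{−rT}·N(−d₂) − S·N(−d₁) = 150.804859 − 99.836060 = 50.968799
Δ = −N(−d₁) = -0.550182

price = 50.968799
Δ = -0.550182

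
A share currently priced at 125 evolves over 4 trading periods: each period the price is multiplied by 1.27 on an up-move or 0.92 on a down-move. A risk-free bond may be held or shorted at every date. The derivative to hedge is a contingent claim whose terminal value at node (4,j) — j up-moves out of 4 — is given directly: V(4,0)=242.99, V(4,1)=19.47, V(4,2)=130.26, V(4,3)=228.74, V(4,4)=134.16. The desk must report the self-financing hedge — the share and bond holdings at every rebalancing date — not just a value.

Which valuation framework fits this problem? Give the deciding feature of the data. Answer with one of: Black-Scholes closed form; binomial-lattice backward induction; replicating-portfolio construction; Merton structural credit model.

framework: replicating-portfolio construction

Key observation: the task asks for the hedge itself — share and bond holdings at every node of the 4-period tree on spot 125 with factors 1.27/0.92 — which is exactly what the replicating-portfolio construction produces.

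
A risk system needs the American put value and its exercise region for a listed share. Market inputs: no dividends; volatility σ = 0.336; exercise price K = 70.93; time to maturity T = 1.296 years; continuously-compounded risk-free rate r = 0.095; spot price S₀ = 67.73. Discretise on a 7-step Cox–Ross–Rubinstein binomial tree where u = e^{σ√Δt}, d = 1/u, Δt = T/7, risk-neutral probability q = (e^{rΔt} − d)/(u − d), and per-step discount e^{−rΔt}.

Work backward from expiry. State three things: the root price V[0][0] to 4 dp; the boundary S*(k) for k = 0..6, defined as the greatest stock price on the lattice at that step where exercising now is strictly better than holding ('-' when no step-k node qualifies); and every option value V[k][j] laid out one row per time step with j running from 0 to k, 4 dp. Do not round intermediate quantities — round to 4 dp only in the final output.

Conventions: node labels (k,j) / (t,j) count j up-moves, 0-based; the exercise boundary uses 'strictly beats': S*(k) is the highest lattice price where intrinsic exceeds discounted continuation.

Δt=0.18514  u=1.15555  d=0.86539  q=0.52507  discount=0.98257
step 7 (expiry): payoffs max(K−S,0) = 46.3113 38.0569 27.0348 12.3171 0.0000 0.0000 0.0000 0.0000
step 6: (k=6,j=0): S=28.4481, K−S=42.4819, hold=41.2453 ⇒ V=42.4819 exercise | (k=6,j=1): S=37.9865, K−S=32.9435, hold=31.7069 ⇒ V=32.9435 exercise | (k=6,j=2): S=50.7230, K−S=20.2070, hold=18.9703 ⇒ V=20.2070 exercise | (k=6,j=3): S=67.7300, K−S=3.2000, hold=5.7478 ⇒ V=5.7478 continue | (k=6,j=4): S=90.4393, K−S=0.0000, hold=0.0000 ⇒ V=0.0000 continue | (k=6,j=5): S=120.7628, K−S=0.0000, hold=0.0000 ⇒ V=0.0000 continue | (k=6,j=6): S=161.2536, K−S=0.0000, hold=0.0000 ⇒ V=0.0000 continue  boundary S*=50.7230
step 5: (k=5,j=0): S=32.8731, K−S=38.0569, hold=36.8202 ⇒ V=38.0569 exercise | (k=5,j=1): S=43.8952, K−S=27.0348, hold=25.7982 ⇒ V=27.0348 exercise | (k=5,j=2): S=58.6129, K−S=12.3171, hold=12.3949 ⇒ V=12.3949 continue | (k=5,j=3): S=78.2653, K−S=0.0000, hold=2.6822 ⇒ V=2.6822 continue | (k=5,j=4): S=104.5070, K−S=0.0000, hold=0.0000 ⇒ V=0.0000 continue | (k=5,j=5): S=139.5473, K−S=0.0000, hold=0.0000 ⇒ V=0.0000 continue  boundary S*=43.8952
step 4: (k=4,j=0): S=37.9865, K−S=32.9435, hold=31.7069 ⇒ V=32.9435 exercise | (k=4,j=1): S=50.7230, K−S=20.2070, hold=19.0105 ⇒ V=20.2070 exercise | (k=4,j=2): S=67.7300, K−S=3.2000, hold=7.1678 ⇒ V=7.1678 continue | (k=4,j=3): S=90.4393, K−S=0.0000, hold=1.2516 ⇒ V=1.2516 continue | (k=4,j=4): S=120.7628, K−S=0.0000, hold=0.0000 ⇒ V=0.0000 continue  boundary S*=50.7230
step 3: (k=3,j=0): S=43.8952, K−S=27.0348, hold=25.7982 ⇒ V=27.0348 exercise | (k=3,j=1): S=58.6129, K−S=12.3171, hold=13.1276 ⇒ V=13.1276 continue | (k=3,j=2): S=78.2653, K−S=0.0000, hold=3.9906 ⇒ V=3.9906 continue | (k=3,j=3): S=104.5070, K−S=0.0000, hold=0.5841 ⇒ V=0.5841 continue  boundary S*=43.8952
step 2: (k=2,j=0): S=50.7230, K−S=20.2070, hold=19.3885 ⇒ V=20.2070 exercise | (k=2,j=1): S=67.7300, K−S=3.2000, hold=8.1847 ⇒ V=8.1847 continue | (k=2,j=2): S=90.4393, K−S=0.0000, hold=2.1635 ⇒ V=2.1635 continue  boundary S*=50.7230
step 1: (k=1,j=0): S=58.6129, K−S=12.3171, hold=13.6522 ⇒ V=13.6522 continue | (k=1,j=1): S=78.2653, K−S=0.0000, hold=4.9356 ⇒ V=4.9356 continue  boundary S*=-
step 0: (k=0,j=0): S=67.7300, K−S=3.2000, hold=8.9171 ⇒ V=8.9171 continue  boundary S*=-

price = 8.9171
boundary = - - 50.7230 43.8952 50.7230 43.8952 50.7230
tree:
8.9171
13.6522 4.9356
20.2070 8.1847 2.1635
27.0348 13.1276 3.9906 0.5841
32.9435 20.2070 7.1678 1.2516 0.0000
38.0569 27.0348 12.3949 2.6822 0.0000 0.0000
42.4819 32.9435 20.2070 5.7478 0.0000 0.0000 0.0000
46.3113 38.0569 27.0348 12.3171 0.0000 0.0000 0.0000 0.0000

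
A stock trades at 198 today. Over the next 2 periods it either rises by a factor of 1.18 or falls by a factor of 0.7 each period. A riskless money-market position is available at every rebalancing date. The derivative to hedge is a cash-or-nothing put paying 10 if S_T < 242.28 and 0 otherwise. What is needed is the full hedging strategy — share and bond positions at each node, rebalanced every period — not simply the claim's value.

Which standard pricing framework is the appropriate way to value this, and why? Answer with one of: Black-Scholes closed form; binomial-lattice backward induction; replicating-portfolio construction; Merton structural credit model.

Key observation: since the answer must list Δ and B at each node of the 1.18/0.7 lattice on 198, the replicating-portfolio method — solving the two-state system at every node — is the one that applies.

framework: replicating-portfolio construction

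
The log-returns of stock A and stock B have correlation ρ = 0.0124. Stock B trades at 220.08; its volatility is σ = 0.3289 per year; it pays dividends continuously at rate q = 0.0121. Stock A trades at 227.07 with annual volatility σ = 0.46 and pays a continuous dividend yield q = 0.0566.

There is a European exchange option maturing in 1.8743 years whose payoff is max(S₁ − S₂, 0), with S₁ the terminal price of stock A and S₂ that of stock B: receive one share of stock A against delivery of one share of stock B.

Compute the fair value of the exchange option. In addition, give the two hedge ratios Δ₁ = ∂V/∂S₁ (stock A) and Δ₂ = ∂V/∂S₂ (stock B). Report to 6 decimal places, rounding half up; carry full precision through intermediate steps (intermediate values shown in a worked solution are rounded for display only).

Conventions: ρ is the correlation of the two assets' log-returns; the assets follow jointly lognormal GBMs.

exchange price = 57.497122
Δ1 = 0.561556
Δ2 = -0.318136

σ_eff = √(σ₁² + σ₂² − 2ρσ₁σ₂) = √(0.46² + 0.3289² − 2·0.0124·0.46·0.3289) = 0.562159
d₁ = (ln(S₁/S₂) + (q₂ − q₁ + σ_eff²/2)T) / (σ_eff√T) = (ln(227.07/220.08) + (0.0121 − 0.0566 + 0.158012)·1.8743) / 0.769625 = 0.317066
d₂ = d₁ − σ_eff√T = 0.317066 − 0.769625 = -0.452559
N(d₁) = 0.624403,  N(d₂) = 0.325433
V = S₁·e^{−q₁T}·N(d₁) − S₂·e^{−q₂T}·N(d₂) = 127.512469 − 70.015347 = 57.497122
Key observation: pricing in stock B-units makes this a unit-strike call on the ratio S₁/S₂ — the risk-free rate cancels and cannot affect the value.
Δ₁ = e^{−q₁T}·N(d₁) = 0.561556;  Δ₂ = −e^{−q₂T}·N(d₂) = -0.318136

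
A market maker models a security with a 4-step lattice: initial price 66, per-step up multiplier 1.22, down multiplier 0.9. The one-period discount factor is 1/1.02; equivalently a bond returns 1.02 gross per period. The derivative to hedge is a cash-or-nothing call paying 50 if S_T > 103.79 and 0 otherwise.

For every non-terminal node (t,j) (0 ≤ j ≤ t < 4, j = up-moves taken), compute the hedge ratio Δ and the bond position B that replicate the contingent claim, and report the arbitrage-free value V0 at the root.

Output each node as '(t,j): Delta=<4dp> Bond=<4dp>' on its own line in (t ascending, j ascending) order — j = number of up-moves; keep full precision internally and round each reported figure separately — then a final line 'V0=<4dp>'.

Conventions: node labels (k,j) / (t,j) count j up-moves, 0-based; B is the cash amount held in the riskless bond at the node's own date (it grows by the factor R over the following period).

Arbitrage-free pricing uses the up-move probability p* = (R−d)/(u−d) = 0.3750, discounting each step at R = 1.02.
Terminal payoffs: V(4,0)=0.0000, V(4,1)=0.0000, V(4,2)=0.0000, V(4,3)=50.0000, V(4,4)=50.0000
(3,0): S=48.1140. Δ = (V_up−V_dn)/(S_up−S_dn) = (0.0000−0.0000)/(58.6991−43.3026) = 0.0000. V = [p*·0.0000 + (1−p*)·0.0000]/1.02 = 0.0000. B = V − Δ·S = 0.0000.
(3,1): S=65.2212. Δ = (V_up−V_dn)/(S_up−S_dn) = (0.0000−0.0000)/(79.5699−58.6991) = 0.0000. V = [p*·0.0000 + (1−p*)·0.0000]/1.02 = 0.0000. B = V − Δ·S = 0.0000.
(3,2): S=88.4110. Δ = (V_up−V_dn)/(S_up−S_dn) = (50.0000−0.0000)/(107.8614−79.5699) = 1.7673. V = [p*·50.0000 + (1−p*)·0.0000]/1.02 = 18.3824. B = V − Δ·S = -137.8676.
(3,3): S=119.8460. Δ = (V_up−V_dn)/(S_up−S_dn) = (50.0000−50.0000)/(146.2121−107.8614) = 0.0000. V = [p*·50.0000 + (1−p*)·50.0000]/1.02 = 49.0196. B = V − Δ·S = 49.0196.
(2,0): S=53.4600. Δ = (V_up−V_dn)/(S_up−S_dn) = (0.0000−0.0000)/(65.2212−48.1140) = 0.0000. V = [p*·0.0000 + (1−p*)·0.0000]/1.02 = 0.0000. B = V − Δ·S = 0.0000.
(2,1): S=72.4680. Δ = (V_up−V_dn)/(S_up−S_dn) = (18.3824−0.0000)/(88.4110−65.2212) = 0.7927. V = [p*·18.3824 + (1−p*)·0.0000]/1.02 = 6.7582. B = V − Δ·S = -50.6866.
(2,2): S=98.2344. Δ = (V_up−V_dn)/(S_up−S_dn) = (49.0196−18.3824)/(119.8460−88.4110) = 0.9746. V = [p*·49.0196 + (1−p*)·18.3824]/1.02 = 29.2856. B = V − Δ·S = -66.4558.
(1,0): S=59.4000. Δ = (V_up−V_dn)/(S_up−S_dn) = (6.7582−0.0000)/(72.4680−53.4600) = 0.3555. V = [p*·6.7582 + (1−p*)·0.0000]/1.02 = 2.4846. B = V − Δ·S = -18.6348.
(1,1): S=80.5200. Δ = (V_up−V_dn)/(S_up−S_dn) = (29.2856−6.7582)/(98.2344−72.4680) = 0.8743. V = [p*·29.2856 + (1−p*)·6.7582]/1.02 = 14.9078. B = V − Δ·S = -55.4903.
(0,0): S=66.0000. Δ = (V_up−V_dn)/(S_up−S_dn) = (14.9078−2.4846)/(80.5200−59.4000) = 0.5882. V = [p*·14.9078 + (1−p*)·2.4846]/1.02 = 7.0033. B = V − Δ·S = -31.8192.
As a check, the time-0 holding Δ(0,0)·S0 + B(0,0) comes to 7.0033 — exactly V0.

(0,0): Delta=0.5882 Bond=-31.8192
(1,0): Delta=0.3555 Bond=-18.6348
(1,1): Delta=0.8743 Bond=-55.4903
(2,0): Delta=0.0000 Bond=0.0000
(2,1): Delta=0.7927 Bond=-50.6866
(2,2): Delta=0.9746 Bond=-66.4558
(3,0): Delta=0.0000 Bond=0.0000
(3,1): Delta=0.0000 Bond=0.0000
(3,2): Delta=1.7673 Bond=-137.8676
(3,3): Delta=0.0000 Bond=49.0196
V0=7.0033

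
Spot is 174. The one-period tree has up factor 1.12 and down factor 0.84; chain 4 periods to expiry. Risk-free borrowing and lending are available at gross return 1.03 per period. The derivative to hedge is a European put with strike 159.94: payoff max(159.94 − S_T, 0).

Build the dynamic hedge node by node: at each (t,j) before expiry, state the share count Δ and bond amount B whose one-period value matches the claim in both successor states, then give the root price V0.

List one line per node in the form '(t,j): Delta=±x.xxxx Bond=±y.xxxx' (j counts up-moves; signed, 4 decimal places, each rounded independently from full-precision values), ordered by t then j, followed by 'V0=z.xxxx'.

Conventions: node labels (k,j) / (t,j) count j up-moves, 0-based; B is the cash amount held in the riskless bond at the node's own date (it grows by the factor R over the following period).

Risk-neutral probability p* = (R−d)/(u−d) = (1.03−0.84)/(1.12−0.84) = 0.6786.
Terminal payoffs: V(4,0)=73.3104, V(4,1)=44.4338, V(4,2)=5.9318, V(4,3)=0.0000, V(4,4)=0.0000
Node (3,0) S=103.1305: V=(p*·44.4338+(1−p*)·73.3104)/1.03=52.1511; Δ=(44.4338−73.3104)/(115.5062−86.6296)=-1.0000; B=V−Δ·S=155.2816
Node (3,1) S=137.5073: V=(p*·5.9318+(1−p*)·44.4338)/1.03=17.7742; Δ=(5.9318−44.4338)/(154.0082−115.5062)=-1.0000; B=V−Δ·S=155.2816
Node (3,2) S=183.3431: V=(p*·0.0000+(1−p*)·5.9318)/1.03=1.8511; Δ=(0.0000−5.9318)/(205.3443−154.0082)=-0.1155; B=V−Δ·S=23.0361
Node (3,3) S=244.4575: V=(p*·0.0000+(1−p*)·0.0000)/1.03=0.0000; Δ=(0.0000−0.0000)/(273.7924−205.3443)=0.0000; B=V−Δ·S=0.0000
Node (2,0) S=122.7744: V=(p*·17.7742+(1−p*)·52.1511)/1.03=27.9844; Δ=(17.7742−52.1511)/(137.5073−103.1305)=-1.0000; B=V−Δ·S=150.7588
Node (2,1) S=163.6992: V=(p*·1.8511+(1−p*)·17.7742)/1.03=6.7663; Δ=(1.8511−17.7742)/(183.3431−137.5073)=-0.3474; B=V−Δ·S=63.6345
Node (2,2) S=218.2656: V=(p*·0.0000+(1−p*)·1.8511)/1.03=0.5777; Δ=(0.0000−1.8511)/(244.4575−183.3431)=-0.0303; B=V−Δ·S=7.1888
Node (1,0) S=146.1600: V=(p*·6.7663+(1−p*)·27.9844)/1.03=13.1907; Δ=(6.7663−27.9844)/(163.6992−122.7744)=-0.5185; B=V−Δ·S=88.9697
Node (1,1) S=194.8800: V=(p*·0.5777+(1−p*)·6.7663)/1.03=2.4921; Δ=(0.5777−6.7663)/(218.2656−163.6992)=-0.1134; B=V−Δ·S=24.5942
Node (0,0) S=174.0000: V=(p*·2.4921+(1−p*)·13.1907)/1.03=5.7582; Δ=(2.4921−13.1907)/(194.8800−146.1600)=-0.2196; B=V−Δ·S=43.9673
Sanity check at the root: Δ(0,0)·S0 + B(0,0) reproduces V0 = 5.7582.

(0,0): Delta=-0.2196 Bond=43.9673
(1,0): Delta=-0.5185 Bond=88.9697
(1,1): Delta=-0.1134 Bond=24.5942
(2,0): Delta=-1.0000 Bond=150.7588
(2,1): Delta=-0.3474 Bond=63.6345
(2,2): Delta=-0.0303 Bond=7.1888
(3,0): Delta=-1.0000 Bond=155.2816
(3,1): Delta=-1.0000 Bond=155.2816
(3,2): Delta=-0.1155 Bond=23.0361
(3,3): Delta=0.0000 Bond=0.0000
V0=5.7582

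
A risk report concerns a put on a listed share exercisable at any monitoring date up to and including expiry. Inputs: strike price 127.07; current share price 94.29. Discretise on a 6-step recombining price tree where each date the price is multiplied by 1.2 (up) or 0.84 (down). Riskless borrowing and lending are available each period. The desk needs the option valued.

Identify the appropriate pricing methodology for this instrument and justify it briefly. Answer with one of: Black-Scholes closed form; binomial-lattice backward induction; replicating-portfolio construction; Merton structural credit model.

Key observation: an American put (K = 127.07, S₀ = 94.29) on a 6-date tree has no closed form — the optimal stopping decision is embedded and must be resolved recursively from expiry.

framework: binomial-lattice backward induction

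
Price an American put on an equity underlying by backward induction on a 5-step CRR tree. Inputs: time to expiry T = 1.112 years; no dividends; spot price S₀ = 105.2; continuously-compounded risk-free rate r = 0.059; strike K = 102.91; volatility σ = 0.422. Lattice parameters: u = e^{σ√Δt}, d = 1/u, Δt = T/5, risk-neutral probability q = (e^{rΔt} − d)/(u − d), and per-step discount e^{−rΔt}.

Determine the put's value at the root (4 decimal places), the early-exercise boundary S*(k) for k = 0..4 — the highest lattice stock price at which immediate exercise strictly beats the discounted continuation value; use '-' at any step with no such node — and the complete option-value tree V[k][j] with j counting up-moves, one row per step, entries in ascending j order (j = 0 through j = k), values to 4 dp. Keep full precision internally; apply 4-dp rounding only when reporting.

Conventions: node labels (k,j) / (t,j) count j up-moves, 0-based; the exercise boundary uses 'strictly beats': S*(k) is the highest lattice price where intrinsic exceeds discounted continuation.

price = 15.1074
boundary = - - - 57.9063 70.6571
tree:
15.1074
22.6648 7.4430
32.7300 12.5266 2.2131
45.0037 20.5064 4.3403 0.0000
55.4535 32.2529 8.5123 0.0000 0.0000
64.0175 45.0037 16.6944 0.0000 0.0000 0.0000

Δt=0.22240  u=1.22020  d=0.81954  q=0.48338  discount=0.98696
step 5 (expiry): payoffs max(K−S,0) = 64.0175 45.0037 16.6944 0.0000 0.0000 0.0000
step 4: (k=4,j=0): S=47.4565, K−S=55.4535, hold=54.1119 ⇒ V=55.4535 exercise | (k=4,j=1): S=70.6571, K−S=32.2529, hold=30.9114 ⇒ V=32.2529 exercise | (k=4,j=2): S=105.2000, K−S=0.0000, hold=8.5123 ⇒ V=8.5123 continue | (k=4,j=3): S=156.6302, K−S=0.0000, hold=0.0000 ⇒ V=0.0000 continue | (k=4,j=4): S=233.2037, K−S=0.0000, hold=0.0000 ⇒ V=0.0000 continue  boundary S*=70.6571
step 3: (k=3,j=0): S=57.9063, K−S=45.0037, hold=43.6622 ⇒ V=45.0037 exercise | (k=3,j=1): S=86.2156, K−S=16.6944, hold=20.5064 ⇒ V=20.5064 continue | (k=3,j=2): S=128.3647, K−S=0.0000, hold=4.3403 ⇒ V=4.3403 continue | (k=3,j=3): S=191.1197, K−S=0.0000, hold=0.0000 ⇒ V=0.0000 continue  boundary S*=57.9063
step 2: (k=2,j=0): S=70.6571, K−S=32.2529, hold=32.7300 ⇒ V=32.7300 continue | (k=2,j=1): S=105.2000, K−S=0.0000, hold=12.5266 ⇒ V=12.5266 continue | (k=2,j=2): S=156.6302, K−S=0.0000, hold=2.2131 ⇒ V=2.2131 continue  boundary S*=-
step 1: (k=1,j=0): S=86.2156, K−S=16.6944, hold=22.6648 ⇒ V=22.6648 continue | (k=1,j=1): S=128.3647, K−S=0.0000, hold=7.4430 ⇒ V=7.4430 continue  boundary S*=-
step 0: (k=0,j=0): S=105.2000, K−S=0.0000, hold=15.1074 ⇒ V=15.1074 continue  boundary S*=-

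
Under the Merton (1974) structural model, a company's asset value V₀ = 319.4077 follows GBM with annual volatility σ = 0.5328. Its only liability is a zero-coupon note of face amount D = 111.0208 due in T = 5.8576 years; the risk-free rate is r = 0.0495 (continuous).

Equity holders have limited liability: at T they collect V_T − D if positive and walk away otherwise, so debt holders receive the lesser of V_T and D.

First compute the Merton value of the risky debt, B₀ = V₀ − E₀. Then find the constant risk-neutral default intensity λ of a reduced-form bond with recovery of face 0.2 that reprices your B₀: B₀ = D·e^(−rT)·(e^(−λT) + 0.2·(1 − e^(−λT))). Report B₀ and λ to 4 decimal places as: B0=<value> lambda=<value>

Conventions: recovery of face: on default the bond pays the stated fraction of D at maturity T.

Equity is a call on the firm's assets struck at D = 111.0208:
d₁ = [ln(V₀/D) + (r + σ²/2)T] / (σ√T)
   = [ln(319.4077/111.0208) + (0.0495 + 0.5·0.5328²)·5.8576] / (0.5328·√5.8576)
   = [1.056751 + 1.121367] / 1.289508 = 1.689107
d₂ = d₁ − σ√T = 1.689107 − 1.289508 = 0.399599
N(d₁) = 0.954401,  N(d₂) = 0.655274,  e^(−rT) = 0.748300
E₀ = V₀·N(d₁) − D·e^(−rT)·N(d₂)
   = 319.4077·0.954401 − 111.0208·0.748300·0.655274 = 250.404763
B₀ = V₀ − E₀ = 319.4077 − 250.404763 = 69.002937
e^(−λT) = (B₀·e^(rT)/D − 0.2)/(1 − 0.2) = (69.0029·1.336362/111.0208 − 0.2)/0.8 = 0.78823869
λ = −ln(0.78823869)/5.8576 = 0.040623

B0=69.0029 lambda=0.0406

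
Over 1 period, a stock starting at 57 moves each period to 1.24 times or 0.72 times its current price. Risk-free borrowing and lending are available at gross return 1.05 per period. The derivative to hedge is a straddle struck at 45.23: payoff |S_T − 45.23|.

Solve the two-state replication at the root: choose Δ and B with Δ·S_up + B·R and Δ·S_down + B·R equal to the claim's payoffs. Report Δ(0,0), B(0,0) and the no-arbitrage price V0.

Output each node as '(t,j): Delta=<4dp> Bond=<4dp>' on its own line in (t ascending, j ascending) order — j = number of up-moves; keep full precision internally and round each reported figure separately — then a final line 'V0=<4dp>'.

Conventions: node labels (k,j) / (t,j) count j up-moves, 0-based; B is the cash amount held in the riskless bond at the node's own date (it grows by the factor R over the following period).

Risk-neutral probability p* = (R−d)/(u−d) = (1.05−0.72)/(1.24−0.72) = 0.6346.
At maturity the claim pays: V(1,0)=4.1900, V(1,1)=25.4500
(0,0): S=57.0000. Δ = (V_up−V_dn)/(S_up−S_dn) = (25.4500−4.1900)/(70.6800−41.0400) = 0.7173. V = [p*·25.4500 + (1−p*)·4.1900]/1.05 = 16.8399. B = V − Δ·S = -24.0447.
Check: Δ(0,0)·S0 + B(0,0) = 16.8399 = V0.

(0,0): Delta=0.7173 Bond=-24.0447
V0=16.8399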